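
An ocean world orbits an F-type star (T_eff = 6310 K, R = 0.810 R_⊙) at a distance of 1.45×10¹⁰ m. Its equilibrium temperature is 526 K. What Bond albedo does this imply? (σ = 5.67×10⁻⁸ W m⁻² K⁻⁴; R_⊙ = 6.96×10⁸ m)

R_⋆ = 0.810 × 6.96×10⁸ = 5.64×10⁸ m.
L = 4πR_⋆²σT_⋆⁴ = 4π(5.64×10⁸)² × 5.67×10⁻⁸ × (6310)⁴ = 3.59×10²⁶ W.
S = L/(4πd²) = 1.36×10⁵ W m⁻².
From T_eq⁴ = S(1−A)/(4σ): 1−A = 4σT_eq⁴/S.
1−A = 4 × 5.67×10⁻⁸ × (526)⁴ / 1.36×10⁵ = 0.128.

A ≈ 0.87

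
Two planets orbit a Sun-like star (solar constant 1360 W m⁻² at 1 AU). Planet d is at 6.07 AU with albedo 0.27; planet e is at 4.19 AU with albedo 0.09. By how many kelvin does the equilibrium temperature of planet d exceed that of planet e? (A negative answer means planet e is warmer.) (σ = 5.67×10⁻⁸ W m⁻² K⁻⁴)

ΔT ≈ -28.4 K

T_eq = [S₀(1−A)/(4σd²)]^(1/4), so T ∝ (1−A)^(1/4) / √d.
T₁ = [1360×0.73/(4×5.67×10⁻⁸×6.07²)]^(1/4) = 104.40 K.
T₂ = [1360×0.91/(4×5.67×10⁻⁸×4.19²)]^(1/4) = 132.78 K.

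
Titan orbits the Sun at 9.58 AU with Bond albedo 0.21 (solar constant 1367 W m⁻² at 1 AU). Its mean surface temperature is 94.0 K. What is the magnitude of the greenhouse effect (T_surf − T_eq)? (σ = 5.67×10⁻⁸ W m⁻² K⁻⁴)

ΔT ≈ 9.1 K

S = 1367/9.58² = 14.89 W m⁻².
T_eq = [S(1−A)/(4σ)]^(1/4) = [14.89×0.79/(4×5.67×10⁻⁸)]^(1/4) = 84.9 K.
ΔT = T_surf − T_eq = 94 − 84.9.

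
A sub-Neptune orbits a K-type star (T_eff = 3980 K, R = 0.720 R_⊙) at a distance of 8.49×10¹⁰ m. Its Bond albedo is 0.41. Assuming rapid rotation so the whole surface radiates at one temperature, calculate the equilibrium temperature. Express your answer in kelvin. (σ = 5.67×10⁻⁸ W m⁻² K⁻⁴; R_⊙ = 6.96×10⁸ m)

R_⋆ = 0.720 × 6.96×10⁸ = 5.01×10⁸ m.
L = 4πR_⋆²σT_⋆⁴ = 4π(5.01×10⁸)² × 5.67×10⁻⁸ × (3980)⁴ = 4.49×10²⁵ W.
S = L/(4πd²) = 496 W m⁻².
Energy balance: absorbed = emitted ⇒ πR²·S(1−A) = 4πR²·σT_eq⁴, so T_eq⁴ = S(1−A)/(4σ).
T_eq = [496 × 0.59 / (4 × 5.67×10⁻⁸)]^(1/4) = (1.29×10⁹)^(1/4) = 189 K.

T_eq ≈ 189 K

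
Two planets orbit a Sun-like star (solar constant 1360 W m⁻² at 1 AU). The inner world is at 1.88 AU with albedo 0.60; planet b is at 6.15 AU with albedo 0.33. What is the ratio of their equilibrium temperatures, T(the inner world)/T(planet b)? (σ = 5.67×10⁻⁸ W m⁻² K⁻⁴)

T_eq = [S₀(1−A)/(4σd²)]^(1/4), so T ∝ (1−A)^(1/4) / √d.
T₁ = [1360×0.40/(4×5.67×10⁻⁸×1.88²)]^(1/4) = 161.40 K.
T₂ = [1360×0.67/(4×5.67×10⁻⁸×6.15²)]^(1/4) = 101.52 K.

T₁/T₂ ≈ 1.590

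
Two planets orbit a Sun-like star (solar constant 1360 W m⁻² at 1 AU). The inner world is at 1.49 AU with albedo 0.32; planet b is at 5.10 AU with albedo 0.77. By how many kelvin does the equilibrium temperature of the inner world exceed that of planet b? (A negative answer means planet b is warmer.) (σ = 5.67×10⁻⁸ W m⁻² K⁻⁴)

ΔT ≈ 121.7 K

T_eq = [S₀(1−A)/(4σd²)]^(1/4), so T ∝ (1−A)^(1/4) / √d.
T₁ = [1360×0.68/(4×5.67×10⁻⁸×1.49²)]^(1/4) = 207.02 K.
T₂ = [1360×0.23/(4×5.67×10⁻⁸×5.10²)]^(1/4) = 85.33 K.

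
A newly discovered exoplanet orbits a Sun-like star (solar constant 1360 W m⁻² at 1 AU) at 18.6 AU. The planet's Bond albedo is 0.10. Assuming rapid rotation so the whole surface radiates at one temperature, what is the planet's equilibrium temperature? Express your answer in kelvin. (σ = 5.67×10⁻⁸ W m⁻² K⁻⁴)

Flux at 18.6 AU: S = 1360/18.6² = 3.93 W m⁻².
Energy balance: absorbed = emitted ⇒ πR²·S(1−A) = 4πR²·σT_eq⁴, so T_eq⁴ = S(1−A)/(4σ).
T_eq = [3.93 × 0.90 / (4 × 5.67×10⁻⁸)]^(1/4) = (1.56×10⁷)^(1/4) = 62.8 K.

T_eq ≈ 62.8 K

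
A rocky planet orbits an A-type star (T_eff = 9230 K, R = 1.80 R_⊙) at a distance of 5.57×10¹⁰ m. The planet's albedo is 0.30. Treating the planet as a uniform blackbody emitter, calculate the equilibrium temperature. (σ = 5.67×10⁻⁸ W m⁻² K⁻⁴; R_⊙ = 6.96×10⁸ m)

R_⋆ = 1.80 × 6.96×10⁸ = 1.25×10⁹ m.
L = 4πR_⋆²σT_⋆⁴ = 4π(1.25×10⁹)² × 5.67×10⁻⁸ × (9230)⁴ = 8.12×10²⁷ W.
S = L/(4πd²) = 2.08×10⁵ W m⁻².
Energy balance: absorbed = emitted ⇒ πR²·S(1−A) = 4πR²·σT_eq⁴, so T_eq⁴ = S(1−A)/(4σ).
T_eq = [2.08×10⁵ × 0.70 / (4 × 5.67×10⁻⁸)]^(1/4) = (6.43×10¹¹)^(1/4) = 895 K.

T_eq ≈ 895 K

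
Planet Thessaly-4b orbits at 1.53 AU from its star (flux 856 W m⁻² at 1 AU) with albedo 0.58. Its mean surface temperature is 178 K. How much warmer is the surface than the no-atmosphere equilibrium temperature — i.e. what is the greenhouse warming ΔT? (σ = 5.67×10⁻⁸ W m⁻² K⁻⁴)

S = 856/1.53² = 365.7 W m⁻².
T_eq = [S(1−A)/(4σ)]^(1/4) = [365.7×0.42/(4×5.67×10⁻⁸)]^(1/4) = 161.3 K.
ΔT = T_surf − T_eq = 178 − 161.3.

ΔT ≈ 16.7 K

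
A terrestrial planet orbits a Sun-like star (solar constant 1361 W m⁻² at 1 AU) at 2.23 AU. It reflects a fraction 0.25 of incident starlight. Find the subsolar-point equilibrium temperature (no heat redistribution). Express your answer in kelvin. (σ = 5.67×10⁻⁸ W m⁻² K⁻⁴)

Flux at 2.23 AU: S = 1361/2.23² = 274 W m⁻².
At the subsolar point the surface absorbs S(1−A) and emits σT⁴ per unit area — no factor of 4, since only the local patch is in balance.
T = [274 × 0.75 / 5.67×10⁻⁸]^(1/4) = (3.62×10⁹)^(1/4) = 245 K.

T_ss ≈ 245 K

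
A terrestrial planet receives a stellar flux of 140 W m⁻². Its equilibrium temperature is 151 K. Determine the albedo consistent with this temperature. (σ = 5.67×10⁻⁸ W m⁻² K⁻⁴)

A ≈ 0.16

From T_eq⁴ = S(1−A)/(4σ): 1−A = 4σT_eq⁴/S.
1−A = 4 × 5.67×10⁻⁸ × (151)⁴ / 140 = 0.842.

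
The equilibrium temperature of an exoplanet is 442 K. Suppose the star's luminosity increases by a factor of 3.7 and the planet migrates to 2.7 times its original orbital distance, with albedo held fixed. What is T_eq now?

T_eq ≈ 373 K

T_eq ∝ L^(1/4) · d^(−1/2).
T′ = 442 × 3.7^(1/4) / 2.7^(1/2) = 373 K.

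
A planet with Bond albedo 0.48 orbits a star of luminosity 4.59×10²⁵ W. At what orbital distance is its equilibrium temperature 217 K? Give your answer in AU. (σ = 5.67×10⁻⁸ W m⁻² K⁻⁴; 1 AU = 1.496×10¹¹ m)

d ≈ 0.411 AU

From T_eq⁴ = L(1−A)/(16πσd²): d = √[L(1−A)/(16πσT_eq⁴)].
d = √[4.59×10²⁵ × 0.52 / (16π × 5.67×10⁻⁸ × (217)⁴)] = 6.15×10¹⁰ m = 0.411 AU.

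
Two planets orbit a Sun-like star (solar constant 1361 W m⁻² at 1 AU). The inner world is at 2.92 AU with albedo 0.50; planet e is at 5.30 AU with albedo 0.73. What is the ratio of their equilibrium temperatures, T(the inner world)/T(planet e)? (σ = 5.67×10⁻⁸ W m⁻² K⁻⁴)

T_eq = [S₀(1−A)/(4σd²)]^(1/4), so T ∝ (1−A)^(1/4) / √d.
T₁ = [1361×0.50/(4×5.67×10⁻⁸×2.92²)]^(1/4) = 136.96 K.
T₂ = [1361×0.27/(4×5.67×10⁻⁸×5.30²)]^(1/4) = 87.15 K.

T₁/T₂ ≈ 1.572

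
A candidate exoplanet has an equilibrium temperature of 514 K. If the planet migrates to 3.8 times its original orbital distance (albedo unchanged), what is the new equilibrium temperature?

T_eq ∝ L^(1/4) · d^(−1/2).
T′ = 514 / 3.8^(1/2) = 264 K.

T_eq ≈ 264 K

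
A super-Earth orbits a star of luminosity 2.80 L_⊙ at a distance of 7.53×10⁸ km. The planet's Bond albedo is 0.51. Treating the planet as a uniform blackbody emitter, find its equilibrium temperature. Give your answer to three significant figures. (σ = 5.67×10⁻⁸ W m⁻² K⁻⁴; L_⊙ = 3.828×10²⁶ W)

d = 7.53×10⁸ km = 7.53×10¹¹ m.
L = 2.80 × 3.828×10²⁶ = 1.07×10²⁷ W.
Flux: S = L/(4πd²) = 1.07×10²⁷/(4π×(7.53×10¹¹)²) = 150 W m⁻².
Energy balance: absorbed = emitted ⇒ πR²·S(1−A) = 4πR²·σT_eq⁴, so T_eq⁴ = S(1−A)/(4σ).
T_eq = [150 × 0.49 / (4 × 5.67×10⁻⁸)]^(1/4) = (3.25×10⁸)^(1/4) = 134 K.

T_eq ≈ 134 K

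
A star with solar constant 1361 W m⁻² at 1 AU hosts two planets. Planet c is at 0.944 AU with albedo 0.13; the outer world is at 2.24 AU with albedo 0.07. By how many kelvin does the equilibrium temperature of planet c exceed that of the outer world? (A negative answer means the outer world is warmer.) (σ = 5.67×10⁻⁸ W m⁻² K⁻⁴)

ΔT ≈ 94.0 K

T_eq = [S₀(1−A)/(4σd²)]^(1/4), so T ∝ (1−A)^(1/4) / √d.
T₁ = [1361×0.87/(4×5.67×10⁻⁸×0.944²)]^(1/4) = 276.66 K.
T₂ = [1361×0.93/(4×5.67×10⁻⁸×2.24²)]^(1/4) = 182.62 K.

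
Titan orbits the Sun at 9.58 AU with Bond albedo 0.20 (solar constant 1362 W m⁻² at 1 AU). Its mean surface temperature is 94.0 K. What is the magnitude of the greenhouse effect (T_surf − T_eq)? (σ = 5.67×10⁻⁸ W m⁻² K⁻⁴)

S = 1362/9.58² = 14.84 W m⁻².
T_eq = [S(1−A)/(4σ)]^(1/4) = [14.84×0.80/(4×5.67×10⁻⁸)]^(1/4) = 85.1 K.
ΔT = T_surf − T_eq = 94 − 85.1.

ΔT ≈ 8.9 K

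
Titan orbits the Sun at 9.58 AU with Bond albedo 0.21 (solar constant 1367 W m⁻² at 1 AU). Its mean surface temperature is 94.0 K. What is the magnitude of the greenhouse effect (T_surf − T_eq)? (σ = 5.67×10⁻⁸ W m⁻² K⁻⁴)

ΔT ≈ 9.1 K

S = 1367/9.58² = 14.89 W m⁻².
T_eq = [S(1−A)/(4σ)]^(1/4) = [14.89×0.79/(4×5.67×10⁻⁸)]^(1/4) = 84.9 K.
ΔT = T_surf − T_eq = 94 − 84.9.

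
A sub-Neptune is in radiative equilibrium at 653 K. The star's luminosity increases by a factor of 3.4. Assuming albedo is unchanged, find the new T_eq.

T_eq ≈ 887 K

T_eq ∝ L^(1/4) · d^(−1/2).
T′ = 653 × 3.4^(1/4) = 887 K.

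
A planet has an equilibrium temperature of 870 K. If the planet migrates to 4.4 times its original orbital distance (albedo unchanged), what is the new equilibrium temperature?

T_eq ≈ 415 K

T_eq ∝ L^(1/4) · d^(−1/2).
T′ = 870 / 4.4^(1/2) = 415 K.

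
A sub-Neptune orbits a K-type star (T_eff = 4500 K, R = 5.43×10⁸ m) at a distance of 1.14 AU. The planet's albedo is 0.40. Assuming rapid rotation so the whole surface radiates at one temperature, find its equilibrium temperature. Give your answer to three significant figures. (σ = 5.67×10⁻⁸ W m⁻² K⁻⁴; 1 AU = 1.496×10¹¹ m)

T_eq ≈ 158 K

d = 1.14 AU = 1.71×10¹¹ m.
L = 4πR_⋆²σT_⋆⁴ = 4π(5.43×10⁸)² × 5.67×10⁻⁸ × (4500)⁴ = 8.61×10²⁵ W.
S = L/(4πd²) = 236 W m⁻².
Energy balance: absorbed = emitted ⇒ πR²·S(1−A) = 4πR²·σT_eq⁴, so T_eq⁴ = S(1−A)/(4σ).
T_eq = [236 × 0.60 / (4 × 5.67×10⁻⁸)]^(1/4) = (6.24×10⁸)^(1/4) = 158 K.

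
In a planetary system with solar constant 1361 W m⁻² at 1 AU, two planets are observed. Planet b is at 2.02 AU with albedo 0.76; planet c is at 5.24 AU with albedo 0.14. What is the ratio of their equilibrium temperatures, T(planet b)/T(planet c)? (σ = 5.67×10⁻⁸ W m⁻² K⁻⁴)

T_eq = [S₀(1−A)/(4σd²)]^(1/4), so T ∝ (1−A)^(1/4) / √d.
T₁ = [1361×0.24/(4×5.67×10⁻⁸×2.02²)]^(1/4) = 137.07 K.
T₂ = [1361×0.86/(4×5.67×10⁻⁸×5.24²)]^(1/4) = 117.09 K.

T₁/T₂ ≈ 1.171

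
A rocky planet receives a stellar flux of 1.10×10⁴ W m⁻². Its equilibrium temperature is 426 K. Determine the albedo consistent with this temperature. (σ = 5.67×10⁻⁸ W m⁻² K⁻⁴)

From T_eq⁴ = S(1−A)/(4σ): 1−A = 4σT_eq⁴/S.
1−A = 4 × 5.67×10⁻⁸ × (426)⁴ / 1.10×10⁴ = 0.679.

A ≈ 0.32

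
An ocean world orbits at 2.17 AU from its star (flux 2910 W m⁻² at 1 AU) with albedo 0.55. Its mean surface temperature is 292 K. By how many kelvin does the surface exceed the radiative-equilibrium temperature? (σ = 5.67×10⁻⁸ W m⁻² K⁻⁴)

ΔT ≈ 104.9 K

S = 2910/2.17² = 618.0 W m⁻².
T_eq = [S(1−A)/(4σ)]^(1/4) = [618.0×0.45/(4×5.67×10⁻⁸)]^(1/4) = 187.1 K.
ΔT = T_surf − T_eq = 292 − 187.1.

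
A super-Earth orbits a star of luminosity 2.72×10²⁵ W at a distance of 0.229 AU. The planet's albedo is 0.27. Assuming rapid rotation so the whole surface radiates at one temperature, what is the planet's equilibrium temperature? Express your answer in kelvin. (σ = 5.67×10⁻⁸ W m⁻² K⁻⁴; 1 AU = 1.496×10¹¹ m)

d = 0.229 AU = 3.43×10¹⁰ m.
Flux: S = L/(4πd²) = 2.72×10²⁵/(4π×(3.43×10¹⁰)²) = 1840 W m⁻².
Energy balance: absorbed = emitted ⇒ πR²·S(1−A) = 4πR²·σT_eq⁴, so T_eq⁴ = S(1−A)/(4σ).
T_eq = [1840 × 0.73 / (4 × 5.67×10⁻⁸)]^(1/4) = (5.94×10⁹)^(1/4) = 278 K.

T_eq ≈ 278 K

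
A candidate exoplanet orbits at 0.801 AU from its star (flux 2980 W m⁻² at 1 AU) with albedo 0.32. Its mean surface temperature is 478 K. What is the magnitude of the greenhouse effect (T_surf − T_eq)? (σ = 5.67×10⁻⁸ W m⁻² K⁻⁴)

ΔT ≈ 134.5 K

S = 2980/0.801² = 4645 W m⁻².
T_eq = [S(1−A)/(4σ)]^(1/4) = [4645×0.68/(4×5.67×10⁻⁸)]^(1/4) = 343.5 K.
ΔT = T_surf − T_eq = 478 − 343.5.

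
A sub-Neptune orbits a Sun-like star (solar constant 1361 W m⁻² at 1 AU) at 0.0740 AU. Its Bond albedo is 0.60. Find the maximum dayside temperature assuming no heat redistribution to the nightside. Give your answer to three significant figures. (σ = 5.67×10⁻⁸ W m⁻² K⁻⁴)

T_ss ≈ 1150 K

Flux at 0.0740 AU: S = 1361/0.0740² = 2.49×10⁵ W m⁻².
With no redistribution each surface element balances locally: S(1−A) = σT⁴.
T = [2.49×10⁵ × 0.40 / 5.67×10⁻⁸]^(1/4) = (1.75×10¹²)^(1/4) = 1150 K.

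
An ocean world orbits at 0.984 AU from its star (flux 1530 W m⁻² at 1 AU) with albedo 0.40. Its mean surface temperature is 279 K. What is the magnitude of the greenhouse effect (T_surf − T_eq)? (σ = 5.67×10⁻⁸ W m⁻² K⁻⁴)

ΔT ≈ 24.7 K

S = 1530/0.984² = 1580 W m⁻².
T_eq = [S(1−A)/(4σ)]^(1/4) = [1580×0.60/(4×5.67×10⁻⁸)]^(1/4) = 254.3 K.
ΔT = T_surf − T_eq = 279 − 254.3.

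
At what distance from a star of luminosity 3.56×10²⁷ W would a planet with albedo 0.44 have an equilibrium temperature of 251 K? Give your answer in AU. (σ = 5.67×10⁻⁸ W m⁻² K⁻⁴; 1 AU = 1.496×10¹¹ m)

From T_eq⁴ = L(1−A)/(16πσd²): d = √[L(1−A)/(16πσT_eq⁴)].
d = √[3.56×10²⁷ × 0.56 / (16π × 5.67×10⁻⁸ × (251)⁴)] = 4.20×10¹¹ m = 2.81 AU.

d ≈ 2.81 AU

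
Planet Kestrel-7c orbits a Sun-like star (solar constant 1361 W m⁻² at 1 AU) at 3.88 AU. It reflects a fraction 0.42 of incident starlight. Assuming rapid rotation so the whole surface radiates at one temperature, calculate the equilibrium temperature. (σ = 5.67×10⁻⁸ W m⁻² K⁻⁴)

T_eq ≈ 123 K

Flux at 3.88 AU: S = 1361/3.88² = 90.4 W m⁻².
Energy balance: absorbed = emitted ⇒ πR²·S(1−A) = 4πR²·σT_eq⁴, so T_eq⁴ = S(1−A)/(4σ).
T_eq = [90.4 × 0.58 / (4 × 5.67×10⁻⁸)]^(1/4) = (2.31×10⁸)^(1/4) = 123 K.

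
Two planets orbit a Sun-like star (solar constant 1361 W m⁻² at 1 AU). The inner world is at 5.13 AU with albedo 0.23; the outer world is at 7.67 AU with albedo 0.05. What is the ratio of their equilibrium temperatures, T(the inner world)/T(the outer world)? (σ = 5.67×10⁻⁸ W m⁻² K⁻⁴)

T₁/T₂ ≈ 1.160

T_eq = [S₀(1−A)/(4σd²)]^(1/4), so T ∝ (1−A)^(1/4) / √d.
T₁ = [1361×0.77/(4×5.67×10⁻⁸×5.13²)]^(1/4) = 115.11 K.
T₂ = [1361×0.95/(4×5.67×10⁻⁸×7.67²)]^(1/4) = 99.22 K.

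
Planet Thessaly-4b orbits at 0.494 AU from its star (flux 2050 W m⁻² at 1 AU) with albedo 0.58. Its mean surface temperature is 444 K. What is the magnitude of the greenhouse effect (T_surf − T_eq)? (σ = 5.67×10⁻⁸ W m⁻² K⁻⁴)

S = 2050/0.494² = 8400 W m⁻².
T_eq = [S(1−A)/(4σ)]^(1/4) = [8400×0.42/(4×5.67×10⁻⁸)]^(1/4) = 353.2 K.
ΔT = T_surf − T_eq = 444 − 353.2.

ΔT ≈ 90.8 K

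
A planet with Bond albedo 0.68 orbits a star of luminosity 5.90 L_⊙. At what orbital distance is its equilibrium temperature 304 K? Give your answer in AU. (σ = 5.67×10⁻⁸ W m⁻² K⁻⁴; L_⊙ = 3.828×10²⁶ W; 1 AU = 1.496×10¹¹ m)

d ≈ 1.15 AU

L = 5.90 × 3.828×10²⁶ = 2.26×10²⁷ W.
From T_eq⁴ = L(1−A)/(16πσd²): d = √[L(1−A)/(16πσT_eq⁴)].
d = √[2.26×10²⁷ × 0.32 / (16π × 5.67×10⁻⁸ × (304)⁴)] = 1.72×10¹¹ m = 1.15 AU.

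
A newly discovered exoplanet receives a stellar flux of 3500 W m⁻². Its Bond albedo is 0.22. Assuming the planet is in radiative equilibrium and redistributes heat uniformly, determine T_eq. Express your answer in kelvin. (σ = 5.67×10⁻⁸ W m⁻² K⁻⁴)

T_eq ≈ 331 K

Energy balance: absorbed = emitted ⇒ πR²·S(1−A) = 4πR²·σT_eq⁴, so T_eq⁴ = S(1−A)/(4σ).
T_eq = [3500 × 0.78 / (4 × 5.67×10⁻⁸)]^(1/4) = (1.20×10¹⁰)^(1/4) = 331 K.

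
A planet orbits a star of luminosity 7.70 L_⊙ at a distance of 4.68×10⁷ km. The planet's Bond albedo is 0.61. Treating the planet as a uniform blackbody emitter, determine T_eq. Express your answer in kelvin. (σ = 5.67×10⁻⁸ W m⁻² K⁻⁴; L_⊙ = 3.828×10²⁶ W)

T_eq ≈ 655 K

d = 4.68×10⁷ km = 4.68×10¹⁰ m.
L = 7.70 × 3.828×10²⁶ = 2.95×10²⁷ W.
Flux: S = L/(4πd²) = 2.95×10²⁷/(4π×(4.68×10¹⁰)²) = 1.07×10⁵ W m⁻².
Energy balance: absorbed = emitted ⇒ πR²·S(1−A) = 4πR²·σT_eq⁴, so T_eq⁴ = S(1−A)/(4σ).
T_eq = [1.07×10⁵ × 0.39 / (4 × 5.67×10⁻⁸)]^(1/4) = (1.84×10¹¹)^(1/4) = 655 K.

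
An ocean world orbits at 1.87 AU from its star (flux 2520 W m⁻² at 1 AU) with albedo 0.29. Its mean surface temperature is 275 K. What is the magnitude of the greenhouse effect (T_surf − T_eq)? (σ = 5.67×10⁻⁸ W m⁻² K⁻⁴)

ΔT ≈ 57.1 K

S = 2520/1.87² = 720.6 W m⁻².
T_eq = [S(1−A)/(4σ)]^(1/4) = [720.6×0.71/(4×5.67×10⁻⁸)]^(1/4) = 217.9 K.
ΔT = T_surf − T_eq = 275 − 217.9.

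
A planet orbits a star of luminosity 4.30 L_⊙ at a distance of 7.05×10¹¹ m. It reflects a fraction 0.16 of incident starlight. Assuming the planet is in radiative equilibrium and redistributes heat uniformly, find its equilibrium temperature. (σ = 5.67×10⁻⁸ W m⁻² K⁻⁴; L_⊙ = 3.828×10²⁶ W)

L = 4.30 × 3.828×10²⁶ = 1.65×10²⁷ W.
Flux: S = L/(4πd²) = 1.65×10²⁷/(4π×(7.05×10¹¹)²) = 264 W m⁻².
Energy balance: absorbed = emitted ⇒ πR²·S(1−A) = 4πR²·σT_eq⁴, so T_eq⁴ = S(1−A)/(4σ).
T_eq = [264 × 0.84 / (4 × 5.67×10⁻⁸)]^(1/4) = (9.76×10⁸)^(1/4) = 177 K.

T_eq ≈ 177 K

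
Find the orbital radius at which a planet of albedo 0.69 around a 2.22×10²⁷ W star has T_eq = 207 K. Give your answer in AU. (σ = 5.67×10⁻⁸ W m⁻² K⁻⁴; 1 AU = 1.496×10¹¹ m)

From T_eq⁴ = L(1−A)/(16πσd²): d = √[L(1−A)/(16πσT_eq⁴)].
d = √[2.22×10²⁷ × 0.31 / (16π × 5.67×10⁻⁸ × (207)⁴)] = 3.63×10¹¹ m = 2.42 AU.

d ≈ 2.42 AU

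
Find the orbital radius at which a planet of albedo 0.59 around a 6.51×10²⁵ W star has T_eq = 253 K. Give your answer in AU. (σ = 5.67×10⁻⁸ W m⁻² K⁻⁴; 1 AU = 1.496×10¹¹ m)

From T_eq⁴ = L(1−A)/(16πσd²): d = √[L(1−A)/(16πσT_eq⁴)].
d = √[6.51×10²⁵ × 0.41 / (16π × 5.67×10⁻⁸ × (253)⁴)] = 4.78×10¹⁰ m = 0.320 AU.

d ≈ 0.320 AU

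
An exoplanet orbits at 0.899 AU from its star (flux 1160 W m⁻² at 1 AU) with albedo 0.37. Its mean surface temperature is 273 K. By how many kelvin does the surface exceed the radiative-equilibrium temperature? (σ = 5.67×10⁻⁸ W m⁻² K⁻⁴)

ΔT ≈ 21.7 K

S = 1160/0.899² = 1435 W m⁻².
T_eq = [S(1−A)/(4σ)]^(1/4) = [1435×0.63/(4×5.67×10⁻⁸)]^(1/4) = 251.3 K.
ΔT = T_surf − T_eq = 273 − 251.3.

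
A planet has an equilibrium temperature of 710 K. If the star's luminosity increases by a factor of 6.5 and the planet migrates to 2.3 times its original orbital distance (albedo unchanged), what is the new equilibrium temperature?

T_eq ≈ 748 K

T_eq ∝ L^(1/4) · d^(−1/2).
T′ = 710 × 6.5^(1/4) / 2.3^(1/2) = 748 K.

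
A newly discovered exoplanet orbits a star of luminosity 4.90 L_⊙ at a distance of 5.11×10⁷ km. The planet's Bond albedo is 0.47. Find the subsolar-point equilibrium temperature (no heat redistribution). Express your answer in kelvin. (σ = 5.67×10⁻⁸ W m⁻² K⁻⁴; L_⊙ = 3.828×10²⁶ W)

d = 5.11×10⁷ km = 5.11×10¹⁰ m.
L = 4.90 × 3.828×10²⁶ = 1.88×10²⁷ W.
Flux: S = L/(4πd²) = 1.88×10²⁷/(4π×(5.11×10¹⁰)²) = 5.72×10⁴ W m⁻².
At the subsolar point the surface absorbs S(1−A) and emits σT⁴ per unit area — no factor of 4, since only the local patch is in balance.
T = [5.72×10⁴ × 0.53 / 5.67×10⁻⁸]^(1/4) = (5.34×10¹¹)^(1/4) = 855 K.

T_ss ≈ 855 K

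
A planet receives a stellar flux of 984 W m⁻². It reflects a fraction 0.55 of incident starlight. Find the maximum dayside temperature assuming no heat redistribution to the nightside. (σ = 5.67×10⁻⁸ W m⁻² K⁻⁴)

With no redistribution each surface element balances locally: S(1−A) = σT⁴.
T = [984 × 0.45 / 5.67×10⁻⁸]^(1/4) = (7.81×10⁹)^(1/4) = 297 K.

T_ss ≈ 297 K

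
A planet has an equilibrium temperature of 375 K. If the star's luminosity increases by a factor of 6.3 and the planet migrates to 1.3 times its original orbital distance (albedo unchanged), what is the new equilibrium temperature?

T_eq ≈ 521 K

T_eq ∝ L^(1/4) · d^(−1/2).
T′ = 375 × 6.3^(1/4) / 1.3^(1/2) = 521 K.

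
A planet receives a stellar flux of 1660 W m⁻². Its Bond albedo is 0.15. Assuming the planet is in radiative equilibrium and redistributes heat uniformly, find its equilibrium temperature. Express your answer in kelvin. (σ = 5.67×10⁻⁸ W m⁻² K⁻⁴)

T_eq ≈ 281 K

Energy balance: absorbed = emitted ⇒ πR²·S(1−A) = 4πR²·σT_eq⁴, so T_eq⁴ = S(1−A)/(4σ).
T_eq = [1660 × 0.85 / (4 × 5.67×10⁻⁸)]^(1/4) = (6.22×10⁹)^(1/4) = 281 K.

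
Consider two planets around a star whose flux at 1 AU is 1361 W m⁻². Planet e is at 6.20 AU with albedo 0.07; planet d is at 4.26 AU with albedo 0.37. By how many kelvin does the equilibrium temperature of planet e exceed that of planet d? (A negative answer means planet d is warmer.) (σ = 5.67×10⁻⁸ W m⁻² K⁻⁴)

T_eq = [S₀(1−A)/(4σd²)]^(1/4), so T ∝ (1−A)^(1/4) / √d.
T₁ = [1361×0.93/(4×5.67×10⁻⁸×6.20²)]^(1/4) = 109.77 K.
T₂ = [1361×0.63/(4×5.67×10⁻⁸×4.26²)]^(1/4) = 120.14 K.

ΔT ≈ -10.4 K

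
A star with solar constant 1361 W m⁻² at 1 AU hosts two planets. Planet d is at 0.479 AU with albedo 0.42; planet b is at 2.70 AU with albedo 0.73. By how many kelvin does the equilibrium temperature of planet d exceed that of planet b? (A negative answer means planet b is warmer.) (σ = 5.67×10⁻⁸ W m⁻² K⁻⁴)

ΔT ≈ 228.8 K

T_eq = [S₀(1−A)/(4σd²)]^(1/4), so T ∝ (1−A)^(1/4) / √d.
T₁ = [1361×0.58/(4×5.67×10⁻⁸×0.479²)]^(1/4) = 350.95 K.
T₂ = [1361×0.27/(4×5.67×10⁻⁸×2.70²)]^(1/4) = 122.10 K.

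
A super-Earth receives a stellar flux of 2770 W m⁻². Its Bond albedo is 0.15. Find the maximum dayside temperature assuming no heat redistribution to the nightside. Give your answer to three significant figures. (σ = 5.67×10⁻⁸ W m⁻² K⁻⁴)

With no redistribution each surface element balances locally: S(1−A) = σT⁴.
T = [2770 × 0.85 / 5.67×10⁻⁸]^(1/4) = (4.15×10¹⁰)^(1/4) = 451 K.

T_ss ≈ 451 K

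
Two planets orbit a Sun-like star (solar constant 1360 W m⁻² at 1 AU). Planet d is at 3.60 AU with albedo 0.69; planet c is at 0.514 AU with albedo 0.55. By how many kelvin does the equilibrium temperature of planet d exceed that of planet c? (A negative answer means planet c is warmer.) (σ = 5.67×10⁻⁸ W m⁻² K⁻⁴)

T_eq = [S₀(1−A)/(4σd²)]^(1/4), so T ∝ (1−A)^(1/4) / √d.
T₁ = [1360×0.31/(4×5.67×10⁻⁸×3.60²)]^(1/4) = 109.44 K.
T₂ = [1360×0.45/(4×5.67×10⁻⁸×0.514²)]^(1/4) = 317.90 K.

ΔT ≈ -208.5 K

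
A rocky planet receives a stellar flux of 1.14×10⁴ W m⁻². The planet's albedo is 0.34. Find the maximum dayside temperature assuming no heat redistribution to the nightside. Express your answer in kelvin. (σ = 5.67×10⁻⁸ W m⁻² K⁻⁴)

T_ss ≈ 604 K

With no redistribution each surface element balances locally: S(1−A) = σT⁴.
T = [1.14×10⁴ × 0.66 / 5.67×10⁻⁸]^(1/4) = (1.33×10¹¹)^(1/4) = 604 K.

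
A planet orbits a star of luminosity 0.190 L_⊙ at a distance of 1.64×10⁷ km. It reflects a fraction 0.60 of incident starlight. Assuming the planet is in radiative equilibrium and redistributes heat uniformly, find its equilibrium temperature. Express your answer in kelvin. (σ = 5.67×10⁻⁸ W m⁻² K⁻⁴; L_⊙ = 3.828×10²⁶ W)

d = 1.64×10⁷ km = 1.64×10¹⁰ m.
L = 0.190 × 3.828×10²⁶ = 7.27×10²⁵ W.
Flux: S = L/(4πd²) = 7.27×10²⁵/(4π×(1.64×10¹⁰)²) = 2.15×10⁴ W m⁻².
Energy balance: absorbed = emitted ⇒ πR²·S(1−A) = 4πR²·σT_eq⁴, so T_eq⁴ = S(1−A)/(4σ).
T_eq = [2.15×10⁴ × 0.40 / (4 × 5.67×10⁻⁸)]^(1/4) = (3.80×10¹⁰)^(1/4) = 441 K.

T_eq ≈ 441 K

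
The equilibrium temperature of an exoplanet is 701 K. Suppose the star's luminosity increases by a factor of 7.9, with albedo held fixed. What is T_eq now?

T_eq ≈ 1180 K

T_eq ∝ L^(1/4) · d^(−1/2).
T′ = 701 × 7.9^(1/4) = 1180 K.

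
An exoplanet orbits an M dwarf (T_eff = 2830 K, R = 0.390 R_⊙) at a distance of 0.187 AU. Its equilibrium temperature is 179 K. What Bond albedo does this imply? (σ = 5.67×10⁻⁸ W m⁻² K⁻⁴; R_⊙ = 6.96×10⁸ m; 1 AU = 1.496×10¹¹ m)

R_⋆ = 0.390 × 6.96×10⁸ = 2.71×10⁸ m.
d = 0.187 AU = 2.80×10¹⁰ m.
L = 4πR_⋆²σT_⋆⁴ = 4π(2.71×10⁸)² × 5.67×10⁻⁸ × (2830)⁴ = 3.37×10²⁴ W.
S = L/(4πd²) = 342 W m⁻².
From T_eq⁴ = S(1−A)/(4σ): 1−A = 4σT_eq⁴/S.
1−A = 4 × 5.67×10⁻⁸ × (179)⁴ / 342 = 0.680.

A ≈ 0.32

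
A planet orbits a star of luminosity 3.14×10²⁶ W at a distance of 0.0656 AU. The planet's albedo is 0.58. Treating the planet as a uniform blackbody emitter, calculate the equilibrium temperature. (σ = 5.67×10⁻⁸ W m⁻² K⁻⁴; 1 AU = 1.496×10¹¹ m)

d = 0.0656 AU = 9.81×10⁹ m.
Flux: S = L/(4πd²) = 3.14×10²⁶/(4π×(9.81×10⁹)²) = 2.59×10⁵ W m⁻².
Energy balance: absorbed = emitted ⇒ πR²·S(1−A) = 4πR²·σT_eq⁴, so T_eq⁴ = S(1−A)/(4σ).
T_eq = [2.59×10⁵ × 0.42 / (4 × 5.67×10⁻⁸)]^(1/4) = (4.80×10¹¹)^(1/4) = 833 K.

T_eq ≈ 833 K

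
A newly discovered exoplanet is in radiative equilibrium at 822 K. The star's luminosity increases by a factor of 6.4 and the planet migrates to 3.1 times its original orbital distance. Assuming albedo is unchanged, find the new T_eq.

T_eq ∝ L^(1/4) · d^(−1/2).
T′ = 822 × 6.4^(1/4) / 3.1^(1/2) = 743 K.

T_eq ≈ 743 K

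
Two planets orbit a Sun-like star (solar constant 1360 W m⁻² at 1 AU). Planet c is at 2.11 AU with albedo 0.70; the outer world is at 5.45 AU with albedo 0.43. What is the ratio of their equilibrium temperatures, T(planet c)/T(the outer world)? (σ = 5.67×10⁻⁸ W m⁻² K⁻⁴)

T₁/T₂ ≈ 1.369

T_eq = [S₀(1−A)/(4σd²)]^(1/4), so T ∝ (1−A)^(1/4) / √d.
T₁ = [1360×0.30/(4×5.67×10⁻⁸×2.11²)]^(1/4) = 141.78 K.
T₂ = [1360×0.57/(4×5.67×10⁻⁸×5.45²)]^(1/4) = 103.57 K.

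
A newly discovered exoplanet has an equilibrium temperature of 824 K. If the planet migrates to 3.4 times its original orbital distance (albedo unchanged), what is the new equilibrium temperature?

T_eq ≈ 447 K

T_eq ∝ L^(1/4) · d^(−1/2).
T′ = 824 / 3.4^(1/2) = 447 K.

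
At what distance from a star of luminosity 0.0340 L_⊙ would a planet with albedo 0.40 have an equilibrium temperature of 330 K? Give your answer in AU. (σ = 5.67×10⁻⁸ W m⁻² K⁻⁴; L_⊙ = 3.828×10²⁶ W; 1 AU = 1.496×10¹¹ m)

d ≈ 0.102 AU

L = 0.0340 × 3.828×10²⁶ = 1.30×10²⁵ W.
From T_eq⁴ = L(1−A)/(16πσd²): d = √[L(1−A)/(16πσT_eq⁴)].
d = √[1.30×10²⁵ × 0.60 / (16π × 5.67×10⁻⁸ × (330)⁴)] = 1.52×10¹⁰ m = 0.102 AU.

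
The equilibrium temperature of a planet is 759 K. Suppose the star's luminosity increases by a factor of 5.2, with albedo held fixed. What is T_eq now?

T_eq ∝ L^(1/4) · d^(−1/2).
T′ = 759 × 5.2^(1/4) = 1150 K.

T_eq ≈ 1150 K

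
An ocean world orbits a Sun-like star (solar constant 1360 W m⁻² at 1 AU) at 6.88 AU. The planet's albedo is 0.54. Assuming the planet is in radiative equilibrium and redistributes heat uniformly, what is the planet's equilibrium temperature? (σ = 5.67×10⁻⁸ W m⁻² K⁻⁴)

T_eq ≈ 87.4 K

Flux at 6.88 AU: S = 1360/6.88² = 28.7 W m⁻².
Energy balance: absorbed = emitted ⇒ πR²·S(1−A) = 4πR²·σT_eq⁴, so T_eq⁴ = S(1−A)/(4σ).
T_eq = [28.7 × 0.46 / (4 × 5.67×10⁻⁸)]^(1/4) = (5.83×10⁷)^(1/4) = 87.4 K.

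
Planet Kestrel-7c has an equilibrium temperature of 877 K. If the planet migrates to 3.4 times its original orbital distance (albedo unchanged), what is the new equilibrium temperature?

T_eq ∝ L^(1/4) · d^(−1/2).
T′ = 877 / 3.4^(1/2) = 476 K.

T_eq ≈ 476 K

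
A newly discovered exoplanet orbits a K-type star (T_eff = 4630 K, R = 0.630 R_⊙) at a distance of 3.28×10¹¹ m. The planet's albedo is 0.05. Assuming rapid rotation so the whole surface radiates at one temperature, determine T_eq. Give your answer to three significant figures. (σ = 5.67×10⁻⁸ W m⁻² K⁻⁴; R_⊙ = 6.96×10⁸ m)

T_eq ≈ 118 K

R_⋆ = 0.630 × 6.96×10⁸ = 4.38×10⁸ m.
L = 4πR_⋆²σT_⋆⁴ = 4π(4.38×10⁸)² × 5.67×10⁻⁸ × (4630)⁴ = 6.30×10²⁵ W.
S = L/(4πd²) = 46.6 W m⁻².
Energy balance: absorbed = emitted ⇒ πR²·S(1−A) = 4πR²·σT_eq⁴, so T_eq⁴ = S(1−A)/(4σ).
T_eq = [46.6 × 0.95 / (4 × 5.67×10⁻⁸)]^(1/4) = (1.95×10⁸)^(1/4) = 118 K.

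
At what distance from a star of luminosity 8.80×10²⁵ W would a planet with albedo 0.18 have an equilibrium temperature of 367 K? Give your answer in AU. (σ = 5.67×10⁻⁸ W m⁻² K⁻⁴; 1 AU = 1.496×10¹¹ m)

From T_eq⁴ = L(1−A)/(16πσd²): d = √[L(1−A)/(16πσT_eq⁴)].
d = √[8.80×10²⁵ × 0.82 / (16π × 5.67×10⁻⁸ × (367)⁴)] = 3.74×10¹⁰ m = 0.250 AU.

d ≈ 0.250 AU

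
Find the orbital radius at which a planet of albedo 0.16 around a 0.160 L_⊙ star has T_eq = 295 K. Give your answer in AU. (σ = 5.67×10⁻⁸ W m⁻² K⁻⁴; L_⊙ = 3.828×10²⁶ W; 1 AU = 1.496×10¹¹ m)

d ≈ 0.326 AU

L = 0.160 × 3.828×10²⁶ = 6.12×10²⁵ W.
From T_eq⁴ = L(1−A)/(16πσd²): d = √[L(1−A)/(16πσT_eq⁴)].
d = √[6.12×10²⁵ × 0.84 / (16π × 5.67×10⁻⁸ × (295)⁴)] = 4.88×10¹⁰ m = 0.326 AU.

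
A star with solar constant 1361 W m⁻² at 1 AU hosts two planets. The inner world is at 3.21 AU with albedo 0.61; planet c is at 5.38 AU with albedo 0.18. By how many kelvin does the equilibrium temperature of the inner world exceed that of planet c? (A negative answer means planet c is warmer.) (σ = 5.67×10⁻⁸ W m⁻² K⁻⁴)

T_eq = [S₀(1−A)/(4σd²)]^(1/4), so T ∝ (1−A)^(1/4) / √d.
T₁ = [1361×0.39/(4×5.67×10⁻⁸×3.21²)]^(1/4) = 122.76 K.
T₂ = [1361×0.82/(4×5.67×10⁻⁸×5.38²)]^(1/4) = 114.19 K.

ΔT ≈ 8.6 K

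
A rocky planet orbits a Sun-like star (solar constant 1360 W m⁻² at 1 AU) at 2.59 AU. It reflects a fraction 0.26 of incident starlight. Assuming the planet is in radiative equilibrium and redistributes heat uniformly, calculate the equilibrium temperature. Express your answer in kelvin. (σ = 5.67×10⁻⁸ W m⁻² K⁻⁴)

T_eq ≈ 160 K

Flux at 2.59 AU: S = 1360/2.59² = 203 W m⁻².
Energy balance: absorbed = emitted ⇒ πR²·S(1−A) = 4πR²·σT_eq⁴, so T_eq⁴ = S(1−A)/(4σ).
T_eq = [203 × 0.74 / (4 × 5.67×10⁻⁸)]^(1/4) = (6.61×10⁸)^(1/4) = 160 K.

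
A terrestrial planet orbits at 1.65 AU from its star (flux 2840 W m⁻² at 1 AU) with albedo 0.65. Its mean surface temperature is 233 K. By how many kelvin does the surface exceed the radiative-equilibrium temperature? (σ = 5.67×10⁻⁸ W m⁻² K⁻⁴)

S = 2840/1.65² = 1043 W m⁻².
T_eq = [S(1−A)/(4σ)]^(1/4) = [1043×0.35/(4×5.67×10⁻⁸)]^(1/4) = 200.3 K.
ΔT = T_surf − T_eq = 233 − 200.3.

ΔT ≈ 32.7 K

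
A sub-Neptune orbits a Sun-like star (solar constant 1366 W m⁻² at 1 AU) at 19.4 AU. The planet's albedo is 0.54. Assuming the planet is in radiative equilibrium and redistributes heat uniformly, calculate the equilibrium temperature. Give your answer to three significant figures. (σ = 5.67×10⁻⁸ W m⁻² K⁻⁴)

T_eq ≈ 52.1 K

Flux at 19.4 AU: S = 1366/19.4² = 3.63 W m⁻².
Energy balance: absorbed = emitted ⇒ πR²·S(1−A) = 4πR²·σT_eq⁴, so T_eq⁴ = S(1−A)/(4σ).
T_eq = [3.63 × 0.46 / (4 × 5.67×10⁻⁸)]^(1/4) = (7.36×10⁶)^(1/4) = 52.1 K.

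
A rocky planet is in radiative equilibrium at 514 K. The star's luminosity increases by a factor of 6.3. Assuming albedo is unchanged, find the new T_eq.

T_eq ∝ L^(1/4) · d^(−1/2).
T′ = 514 × 6.3^(1/4) = 814 K.

T_eq ≈ 814 K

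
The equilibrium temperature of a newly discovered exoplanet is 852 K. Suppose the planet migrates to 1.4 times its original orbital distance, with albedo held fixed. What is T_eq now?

T_eq ∝ L^(1/4) · d^(−1/2).
T′ = 852 / 1.4^(1/2) = 720 K.

T_eq ≈ 720 K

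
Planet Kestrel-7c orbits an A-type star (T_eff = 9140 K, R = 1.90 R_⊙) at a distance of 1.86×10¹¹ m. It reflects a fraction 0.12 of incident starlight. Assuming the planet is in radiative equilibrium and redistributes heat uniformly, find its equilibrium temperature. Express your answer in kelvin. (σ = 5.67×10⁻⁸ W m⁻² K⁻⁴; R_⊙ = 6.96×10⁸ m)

R_⋆ = 1.90 × 6.96×10⁸ = 1.32×10⁹ m.
L = 4πR_⋆²σT_⋆⁴ = 4π(1.32×10⁹)² × 5.67×10⁻⁸ × (9140)⁴ = 8.70×10²⁷ W.
S = L/(4πd²) = 2.00×10⁴ W m⁻².
Energy balance: absorbed = emitted ⇒ πR²·S(1−A) = 4πR²·σT_eq⁴, so T_eq⁴ = S(1−A)/(4σ).
T_eq = [2.00×10⁴ × 0.88 / (4 × 5.67×10⁻⁸)]^(1/4) = (7.76×10¹⁰)^(1/4) = 528 K.

T_eq ≈ 528 K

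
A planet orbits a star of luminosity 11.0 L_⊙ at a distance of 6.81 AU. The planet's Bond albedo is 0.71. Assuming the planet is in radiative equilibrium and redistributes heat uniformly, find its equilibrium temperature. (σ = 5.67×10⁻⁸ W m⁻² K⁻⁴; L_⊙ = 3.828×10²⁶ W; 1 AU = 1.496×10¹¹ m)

d = 6.81 AU = 1.02×10¹² m.
L = 11.0 × 3.828×10²⁶ = 4.21×10²⁷ W.
Flux: S = L/(4πd²) = 4.21×10²⁷/(4π×(1.02×10¹²)²) = 323 W m⁻².
Energy balance: absorbed = emitted ⇒ πR²·S(1−A) = 4πR²·σT_eq⁴, so T_eq⁴ = S(1−A)/(4σ).
T_eq = [323 × 0.29 / (4 × 5.67×10⁻⁸)]^(1/4) = (4.13×10⁸)^(1/4) = 143 K.

T_eq ≈ 143 K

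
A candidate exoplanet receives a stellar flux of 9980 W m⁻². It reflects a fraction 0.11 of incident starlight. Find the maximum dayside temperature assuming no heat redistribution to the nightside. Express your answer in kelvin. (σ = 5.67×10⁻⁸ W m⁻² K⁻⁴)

T_ss ≈ 629 K

With no redistribution each surface element balances locally: S(1−A) = σT⁴.
T = [9980 × 0.89 / 5.67×10⁻⁸]^(1/4) = (1.57×10¹¹)^(1/4) = 629 K.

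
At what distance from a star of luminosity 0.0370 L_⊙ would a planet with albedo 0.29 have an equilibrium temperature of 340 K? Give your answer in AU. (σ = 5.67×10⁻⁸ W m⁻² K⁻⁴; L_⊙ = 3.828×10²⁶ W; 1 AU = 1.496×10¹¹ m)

d ≈ 0.109 AU

L = 0.0370 × 3.828×10²⁶ = 1.42×10²⁵ W.
From T_eq⁴ = L(1−A)/(16πσd²): d = √[L(1−A)/(16πσT_eq⁴)].
d = √[1.42×10²⁵ × 0.71 / (16π × 5.67×10⁻⁸ × (340)⁴)] = 1.62×10¹⁰ m = 0.109 AU.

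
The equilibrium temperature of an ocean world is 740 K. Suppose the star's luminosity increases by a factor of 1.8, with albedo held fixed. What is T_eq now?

T_eq ≈ 857 K

T_eq ∝ L^(1/4) · d^(−1/2).
T′ = 740 × 1.8^(1/4) = 857 K.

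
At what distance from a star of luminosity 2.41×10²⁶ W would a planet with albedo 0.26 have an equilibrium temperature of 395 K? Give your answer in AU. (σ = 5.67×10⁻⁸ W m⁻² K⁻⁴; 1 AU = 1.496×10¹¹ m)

From T_eq⁴ = L(1−A)/(16πσd²): d = √[L(1−A)/(16πσT_eq⁴)].
d = √[2.41×10²⁶ × 0.74 / (16π × 5.67×10⁻⁸ × (395)⁴)] = 5.07×10¹⁰ m = 0.339 AU.

d ≈ 0.339 AU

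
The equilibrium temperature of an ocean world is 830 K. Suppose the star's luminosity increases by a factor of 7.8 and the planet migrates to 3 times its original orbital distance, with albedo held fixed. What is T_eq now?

T_eq ≈ 801 K

T_eq ∝ L^(1/4) · d^(−1/2).
T′ = 830 × 7.8^(1/4) / 3^(1/2) = 801 K.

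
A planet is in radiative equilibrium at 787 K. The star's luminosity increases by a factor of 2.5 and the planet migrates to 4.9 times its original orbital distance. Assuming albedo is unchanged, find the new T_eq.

T_eq ≈ 447 K

T_eq ∝ L^(1/4) · d^(−1/2).
T′ = 787 × 2.5^(1/4) / 4.9^(1/2) = 447 K.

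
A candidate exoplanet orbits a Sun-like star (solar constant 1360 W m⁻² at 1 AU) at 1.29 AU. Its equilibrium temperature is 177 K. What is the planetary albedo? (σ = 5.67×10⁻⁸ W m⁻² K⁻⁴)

A ≈ 0.73

Flux at 1.29 AU: S = 1360/1.29² = 817 W m⁻².
From T_eq⁴ = S(1−A)/(4σ): 1−A = 4σT_eq⁴/S.
1−A = 4 × 5.67×10⁻⁸ × (177)⁴ / 817 = 0.272.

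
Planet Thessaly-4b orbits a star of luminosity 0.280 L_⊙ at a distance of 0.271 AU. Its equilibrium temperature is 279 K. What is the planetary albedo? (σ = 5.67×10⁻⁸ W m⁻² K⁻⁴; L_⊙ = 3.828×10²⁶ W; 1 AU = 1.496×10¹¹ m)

d = 0.271 AU = 4.05×10¹⁰ m.
L = 0.280 × 3.828×10²⁶ = 1.07×10²⁶ W.
Flux: S = L/(4πd²) = 1.07×10²⁶/(4π×(4.05×10¹⁰)²) = 5190 W m⁻².
From T_eq⁴ = S(1−A)/(4σ): 1−A = 4σT_eq⁴/S.
1−A = 4 × 5.67×10⁻⁸ × (279)⁴ / 5190 = 0.265.

A ≈ 0.74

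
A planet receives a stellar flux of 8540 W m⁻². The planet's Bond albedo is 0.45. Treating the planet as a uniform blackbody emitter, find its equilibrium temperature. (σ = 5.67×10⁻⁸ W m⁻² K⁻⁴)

Energy balance: absorbed = emitted ⇒ πR²·S(1−A) = 4πR²·σT_eq⁴, so T_eq⁴ = S(1−A)/(4σ).
T_eq = [8540 × 0.55 / (4 × 5.67×10⁻⁸)]^(1/4) = (2.07×10¹⁰)^(1/4) = 379 K.

T_eq ≈ 379 K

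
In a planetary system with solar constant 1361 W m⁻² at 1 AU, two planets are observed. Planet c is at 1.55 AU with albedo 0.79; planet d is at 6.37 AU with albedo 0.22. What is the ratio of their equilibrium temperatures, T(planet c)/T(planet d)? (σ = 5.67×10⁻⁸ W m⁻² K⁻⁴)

T₁/T₂ ≈ 1.460

T_eq = [S₀(1−A)/(4σd²)]^(1/4), so T ∝ (1−A)^(1/4) / √d.
T₁ = [1361×0.21/(4×5.67×10⁻⁸×1.55²)]^(1/4) = 151.34 K.
T₂ = [1361×0.78/(4×5.67×10⁻⁸×6.37²)]^(1/4) = 103.64 K.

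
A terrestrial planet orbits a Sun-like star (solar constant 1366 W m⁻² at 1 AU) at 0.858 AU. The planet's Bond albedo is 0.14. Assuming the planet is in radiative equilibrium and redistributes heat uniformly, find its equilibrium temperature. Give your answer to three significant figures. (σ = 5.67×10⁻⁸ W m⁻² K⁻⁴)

Flux at 0.858 AU: S = 1366/0.858² = 1860 W m⁻².
Energy balance: absorbed = emitted ⇒ πR²·S(1−A) = 4πR²·σT_eq⁴, so T_eq⁴ = S(1−A)/(4σ).
T_eq = [1860 × 0.86 / (4 × 5.67×10⁻⁸)]^(1/4) = (7.04×10⁹)^(1/4) = 290 K.

T_eq ≈ 290 K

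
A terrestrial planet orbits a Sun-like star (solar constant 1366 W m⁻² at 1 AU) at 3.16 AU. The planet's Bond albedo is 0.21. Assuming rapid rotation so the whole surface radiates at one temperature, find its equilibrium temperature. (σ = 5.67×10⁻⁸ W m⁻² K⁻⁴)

Flux at 3.16 AU: S = 1366/3.16² = 137 W m⁻².
Energy balance: absorbed = emitted ⇒ πR²·S(1−A) = 4πR²·σT_eq⁴, so T_eq⁴ = S(1−A)/(4σ).
T_eq = [137 × 0.79 / (4 × 5.67×10⁻⁸)]^(1/4) = (4.76×10⁸)^(1/4) = 148 K.

T_eq ≈ 148 K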